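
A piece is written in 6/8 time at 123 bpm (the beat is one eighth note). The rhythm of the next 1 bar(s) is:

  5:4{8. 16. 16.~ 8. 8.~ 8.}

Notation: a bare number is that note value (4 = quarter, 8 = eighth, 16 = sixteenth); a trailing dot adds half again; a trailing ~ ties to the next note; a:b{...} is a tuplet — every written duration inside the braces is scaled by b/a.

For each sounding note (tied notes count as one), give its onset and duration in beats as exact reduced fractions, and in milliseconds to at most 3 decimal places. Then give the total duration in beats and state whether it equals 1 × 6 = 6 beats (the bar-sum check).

1) 0.0ms=0b +585.366ms=6/5b
2) 585.366ms=6/5b +292.683ms=3/5b
3) 878.049ms=9/5b +878.049ms=9/5b
4) 1756.098ms=18/5b +1170.732ms=12/5b
Σ=6b of 6 (123bpm 6/8) — PASS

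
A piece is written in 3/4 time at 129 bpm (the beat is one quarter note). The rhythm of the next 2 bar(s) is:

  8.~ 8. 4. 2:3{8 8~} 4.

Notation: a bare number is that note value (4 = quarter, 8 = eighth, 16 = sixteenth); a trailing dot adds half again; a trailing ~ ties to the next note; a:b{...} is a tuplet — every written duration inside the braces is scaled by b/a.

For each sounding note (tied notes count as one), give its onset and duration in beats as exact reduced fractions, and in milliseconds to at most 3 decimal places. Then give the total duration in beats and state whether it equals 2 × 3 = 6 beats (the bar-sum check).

1) 0.0ms=0b +697.674ms=3/2b
2) 697.674ms=3/2b +697.674ms=3/2b
3) 1395.349ms=3b +348.837ms=3/4b
4) 1744.186ms=15/4b +1046.512ms=9/4b
Σ=6b of 6 (129bpm 3/4) — PASS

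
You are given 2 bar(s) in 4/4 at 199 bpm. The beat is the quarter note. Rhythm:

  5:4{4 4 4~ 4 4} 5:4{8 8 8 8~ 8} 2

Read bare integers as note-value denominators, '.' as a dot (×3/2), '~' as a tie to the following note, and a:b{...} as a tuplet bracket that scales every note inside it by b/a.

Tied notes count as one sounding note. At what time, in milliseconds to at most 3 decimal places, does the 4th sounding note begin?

1. 0.0ms @ 0 + 241.206ms (4/5)
2. 241.206ms @ 4/5 + 241.206ms (4/5)
3. 482.412ms @ 8/5 + 482.412ms (8/5)
4. 964.824ms @ 16/5 + 241.206ms (4/5)
5. 1206.03ms @ 4 + 120.603ms (2/5)
6. 1326.633ms @ 22/5 + 120.603ms (2/5)
7. 1447.236ms @ 24/5 + 120.603ms (2/5)
8. 1567.839ms @ 26/5 + 241.206ms (4/5)
9. 1809.045ms @ 6 + 603.015ms (2)

note 4 onset = 16/5b = 964.824ms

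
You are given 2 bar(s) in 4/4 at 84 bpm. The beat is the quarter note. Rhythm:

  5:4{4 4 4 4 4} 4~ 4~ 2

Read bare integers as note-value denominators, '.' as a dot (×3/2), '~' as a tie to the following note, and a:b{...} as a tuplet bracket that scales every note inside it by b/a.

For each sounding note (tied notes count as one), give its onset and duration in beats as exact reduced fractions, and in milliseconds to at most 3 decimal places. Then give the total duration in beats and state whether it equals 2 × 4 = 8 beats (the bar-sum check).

1) 0.0ms=0b +571.429ms=4/5b
2) 571.429ms=4/5b +571.429ms=4/5b
3) 1142.857ms=8/5b +571.429ms=4/5b
4) 1714.286ms=12/5b +571.429ms=4/5b
5) 2285.714ms=16/5b +571.429ms=4/5b
6) 2857.143ms=4b +2857.143ms=4b
Σ=8b of 8 (84bpm 4/4) — PASS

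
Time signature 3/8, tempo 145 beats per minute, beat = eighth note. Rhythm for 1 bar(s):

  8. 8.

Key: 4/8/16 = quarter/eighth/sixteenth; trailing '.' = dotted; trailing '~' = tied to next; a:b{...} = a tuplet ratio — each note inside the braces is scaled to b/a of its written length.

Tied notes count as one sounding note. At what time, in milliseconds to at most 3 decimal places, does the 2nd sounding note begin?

1. 0.0ms @ 0 + 620.69ms (3/2)
2. 620.69ms @ 3/2 + 620.69ms (3/2)

note 2 onset = 3/2b = 620.69ms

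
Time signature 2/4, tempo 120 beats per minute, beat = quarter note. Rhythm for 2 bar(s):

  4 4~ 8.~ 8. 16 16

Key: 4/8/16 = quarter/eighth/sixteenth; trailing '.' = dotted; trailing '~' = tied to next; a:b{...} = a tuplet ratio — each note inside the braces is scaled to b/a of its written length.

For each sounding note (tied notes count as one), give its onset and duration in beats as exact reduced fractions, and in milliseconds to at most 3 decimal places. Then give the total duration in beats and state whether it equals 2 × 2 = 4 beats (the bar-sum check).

1) 0.0ms=0b +500.0ms=1b
2) 500.0ms=1b +1250.0ms=5/2b
3) 1750.0ms=7/2b +125.0ms=1/4b
4) 1875.0ms=15/4b +125.0ms=1/4b
Σ=4b of 4 (120bpm 2/4) — PASS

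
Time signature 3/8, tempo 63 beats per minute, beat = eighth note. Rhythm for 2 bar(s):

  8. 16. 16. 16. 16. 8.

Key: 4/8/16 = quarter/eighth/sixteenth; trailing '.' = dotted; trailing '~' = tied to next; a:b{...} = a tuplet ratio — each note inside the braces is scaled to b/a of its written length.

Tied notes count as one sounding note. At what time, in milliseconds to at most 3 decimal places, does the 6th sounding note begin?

note 6 onset = 9/2b = 4285.714ms

1. 0.0ms @ 0 + 1428.571ms (3/2)
2. 1428.571ms @ 3/2 + 714.286ms (3/4)
3. 2142.857ms @ 9/4 + 714.286ms (3/4)
4. 2857.143ms @ 3 + 714.286ms (3/4)
5. 3571.429ms @ 15/4 + 714.286ms (3/4)
6. 4285.714ms @ 9/2 + 1428.571ms (3/2)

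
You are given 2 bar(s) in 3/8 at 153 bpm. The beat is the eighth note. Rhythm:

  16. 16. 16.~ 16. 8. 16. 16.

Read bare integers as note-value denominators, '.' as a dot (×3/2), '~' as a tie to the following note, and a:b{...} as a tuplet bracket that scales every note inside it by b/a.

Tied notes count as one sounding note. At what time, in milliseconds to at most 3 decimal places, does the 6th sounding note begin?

1. 0.0ms @ 0 + 294.118ms (3/4)
2. 294.118ms @ 3/4 + 294.118ms (3/4)
3. 588.235ms @ 3/2 + 588.235ms (3/2)
4. 1176.471ms @ 3 + 588.235ms (3/2)
5. 1764.706ms @ 9/2 + 294.118ms (3/4)
6. 2058.824ms @ 21/4 + 294.118ms (3/4)

note 6 onset = 21/4b = 2058.824ms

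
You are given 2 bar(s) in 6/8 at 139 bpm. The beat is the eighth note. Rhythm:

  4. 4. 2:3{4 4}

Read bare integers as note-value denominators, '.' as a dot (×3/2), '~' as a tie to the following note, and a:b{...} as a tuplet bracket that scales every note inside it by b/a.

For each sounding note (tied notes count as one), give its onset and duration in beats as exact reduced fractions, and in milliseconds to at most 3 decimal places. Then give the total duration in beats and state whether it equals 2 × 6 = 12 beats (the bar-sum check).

1) 0.0ms=0b +1294.964ms=3b
2) 1294.964ms=3b +1294.964ms=3b
3) 2589.928ms=6b +1294.964ms=3b
4) 3884.892ms=9b +1294.964ms=3b
Σ=12b of 12 (139bpm 6/8) — PASS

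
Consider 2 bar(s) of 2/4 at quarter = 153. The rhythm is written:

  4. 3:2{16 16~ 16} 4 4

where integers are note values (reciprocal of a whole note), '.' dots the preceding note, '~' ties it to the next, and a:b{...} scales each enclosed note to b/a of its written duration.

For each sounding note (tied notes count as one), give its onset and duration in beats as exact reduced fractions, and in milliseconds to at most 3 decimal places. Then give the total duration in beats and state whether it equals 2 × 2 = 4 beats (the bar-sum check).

1) 0.0ms=0b +588.235ms=3/2b
2) 588.235ms=3/2b +65.359ms=1/6b
3) 653.595ms=5/3b +130.719ms=1/3b
4) 784.314ms=2b +392.157ms=1b
5) 1176.471ms=3b +392.157ms=1b
Σ=4b of 4 (153bpm 2/4) — PASS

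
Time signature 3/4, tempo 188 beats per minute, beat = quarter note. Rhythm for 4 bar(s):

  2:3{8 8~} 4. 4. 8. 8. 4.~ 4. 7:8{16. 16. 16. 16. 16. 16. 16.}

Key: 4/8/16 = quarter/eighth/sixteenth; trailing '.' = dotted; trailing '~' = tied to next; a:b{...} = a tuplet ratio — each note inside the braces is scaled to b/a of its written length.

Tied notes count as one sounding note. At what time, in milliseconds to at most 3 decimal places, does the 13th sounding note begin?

1. 0.0ms @ 0 + 239.362ms (3/4)
2. 239.362ms @ 3/4 + 718.085ms (9/4)
3. 957.447ms @ 3 + 478.723ms (3/2)
4. 1436.17ms @ 9/2 + 239.362ms (3/4)
5. 1675.532ms @ 21/4 + 239.362ms (3/4)
6. 1914.894ms @ 6 + 957.447ms (3)
7. 2872.34ms @ 9 + 136.778ms (3/7)
8. 3009.119ms @ 66/7 + 136.778ms (3/7)
9. 3145.897ms @ 69/7 + 136.778ms (3/7)
10. 3282.675ms @ 72/7 + 136.778ms (3/7)
11. 3419.453ms @ 75/7 + 136.778ms (3/7)
12. 3556.231ms @ 78/7 + 136.778ms (3/7)
13. 3693.009ms @ 81/7 + 136.778ms (3/7)

note 13 onset = 81/7b = 3693.009ms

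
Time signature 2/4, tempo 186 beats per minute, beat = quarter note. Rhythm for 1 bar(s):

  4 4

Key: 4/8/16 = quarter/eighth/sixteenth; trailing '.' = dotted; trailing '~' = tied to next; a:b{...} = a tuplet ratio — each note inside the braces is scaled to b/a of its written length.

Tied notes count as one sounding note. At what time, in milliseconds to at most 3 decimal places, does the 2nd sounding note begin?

note 2 onset = 1b = 322.581ms

1. 0.0ms @ 0 + 322.581ms (1)
2. 322.581ms @ 1 + 322.581ms (1)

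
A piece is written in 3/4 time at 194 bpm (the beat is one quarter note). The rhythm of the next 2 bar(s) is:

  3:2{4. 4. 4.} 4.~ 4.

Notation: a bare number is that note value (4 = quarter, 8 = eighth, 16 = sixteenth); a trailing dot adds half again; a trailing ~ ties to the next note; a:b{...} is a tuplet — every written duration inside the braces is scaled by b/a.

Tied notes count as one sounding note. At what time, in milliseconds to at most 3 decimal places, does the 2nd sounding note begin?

note 2 onset = 1b = 309.278ms

1. 0.0ms @ 0 + 309.278ms (1)
2. 309.278ms @ 1 + 309.278ms (1)
3. 618.557ms @ 2 + 309.278ms (1)
4. 927.835ms @ 3 + 927.835ms (3)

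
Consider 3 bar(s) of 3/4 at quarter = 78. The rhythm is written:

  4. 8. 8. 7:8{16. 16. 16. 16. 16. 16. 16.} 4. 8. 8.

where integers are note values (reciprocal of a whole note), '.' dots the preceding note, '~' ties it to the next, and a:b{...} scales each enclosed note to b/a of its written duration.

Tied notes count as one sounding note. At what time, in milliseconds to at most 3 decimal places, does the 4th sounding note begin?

note 4 onset = 3b = 2307.692ms

1. 0.0ms @ 0 + 1153.846ms (3/2)
2. 1153.846ms @ 3/2 + 576.923ms (3/4)
3. 1730.769ms @ 9/4 + 576.923ms (3/4)
4. 2307.692ms @ 3 + 329.67ms (3/7)
5. 2637.363ms @ 24/7 + 329.67ms (3/7)
6. 2967.033ms @ 27/7 + 329.67ms (3/7)
7. 3296.703ms @ 30/7 + 329.67ms (3/7)
8. 3626.374ms @ 33/7 + 329.67ms (3/7)
9. 3956.044ms @ 36/7 + 329.67ms (3/7)
10. 4285.714ms @ 39/7 + 329.67ms (3/7)
11. 4615.385ms @ 6 + 1153.846ms (3/2)
12. 5769.231ms @ 15/2 + 576.923ms (3/4)
13. 6346.154ms @ 33/4 + 576.923ms (3/4)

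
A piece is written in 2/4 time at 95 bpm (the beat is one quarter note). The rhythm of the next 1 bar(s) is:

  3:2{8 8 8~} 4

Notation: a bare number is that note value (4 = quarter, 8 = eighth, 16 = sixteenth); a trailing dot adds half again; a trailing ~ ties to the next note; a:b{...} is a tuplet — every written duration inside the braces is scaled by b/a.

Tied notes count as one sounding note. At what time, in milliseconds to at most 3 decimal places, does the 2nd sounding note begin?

note 2 onset = 1/3b = 210.526ms

1. 0.0ms @ 0 + 210.526ms (1/3)
2. 210.526ms @ 1/3 + 210.526ms (1/3)
3. 421.053ms @ 2/3 + 842.105ms (4/3)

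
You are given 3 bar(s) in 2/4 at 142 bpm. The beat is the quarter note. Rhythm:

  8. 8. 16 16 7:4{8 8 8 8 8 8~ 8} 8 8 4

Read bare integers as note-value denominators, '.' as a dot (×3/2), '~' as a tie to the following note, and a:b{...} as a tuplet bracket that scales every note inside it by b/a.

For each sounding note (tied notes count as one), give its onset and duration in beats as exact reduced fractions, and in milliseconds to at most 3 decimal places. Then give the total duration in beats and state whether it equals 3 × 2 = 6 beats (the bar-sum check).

1) 0.0ms=0b +316.901ms=3/4b
2) 316.901ms=3/4b +316.901ms=3/4b
3) 633.803ms=3/2b +105.634ms=1/4b
4) 739.437ms=7/4b +105.634ms=1/4b
5) 845.07ms=2b +120.724ms=2/7b
6) 965.795ms=16/7b +120.724ms=2/7b
7) 1086.519ms=18/7b +120.724ms=2/7b
8) 1207.243ms=20/7b +120.724ms=2/7b
9) 1327.968ms=22/7b +120.724ms=2/7b
10) 1448.692ms=24/7b +241.449ms=4/7b
11) 1690.141ms=4b +211.268ms=1/2b
12) 1901.408ms=9/2b +211.268ms=1/2b
13) 2112.676ms=5b +422.535ms=1b
Σ=6b of 6 (142bpm 2/4) — PASS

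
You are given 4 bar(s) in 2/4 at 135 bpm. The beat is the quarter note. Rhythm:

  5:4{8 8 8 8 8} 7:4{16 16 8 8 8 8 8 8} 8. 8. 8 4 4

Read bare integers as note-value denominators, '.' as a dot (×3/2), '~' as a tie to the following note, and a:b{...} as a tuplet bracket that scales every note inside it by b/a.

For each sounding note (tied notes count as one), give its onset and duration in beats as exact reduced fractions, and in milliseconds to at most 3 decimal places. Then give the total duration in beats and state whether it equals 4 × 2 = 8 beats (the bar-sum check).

1) 0.0ms=0b +177.778ms=2/5b
2) 177.778ms=2/5b +177.778ms=2/5b
3) 355.556ms=4/5b +177.778ms=2/5b
4) 533.333ms=6/5b +177.778ms=2/5b
5) 711.111ms=8/5b +177.778ms=2/5b
6) 888.889ms=2b +63.492ms=1/7b
7) 952.381ms=15/7b +63.492ms=1/7b
8) 1015.873ms=16/7b +126.984ms=2/7b
9) 1142.857ms=18/7b +126.984ms=2/7b
10) 1269.841ms=20/7b +126.984ms=2/7b
11) 1396.825ms=22/7b +126.984ms=2/7b
12) 1523.81ms=24/7b +126.984ms=2/7b
13) 1650.794ms=26/7b +126.984ms=2/7b
14) 1777.778ms=4b +333.333ms=3/4b
15) 2111.111ms=19/4b +333.333ms=3/4b
16) 2444.444ms=11/2b +222.222ms=1/2b
17) 2666.667ms=6b +444.444ms=1b
18) 3111.111ms=7b +444.444ms=1b
Σ=8b of 8 (135bpm 2/4) — PASS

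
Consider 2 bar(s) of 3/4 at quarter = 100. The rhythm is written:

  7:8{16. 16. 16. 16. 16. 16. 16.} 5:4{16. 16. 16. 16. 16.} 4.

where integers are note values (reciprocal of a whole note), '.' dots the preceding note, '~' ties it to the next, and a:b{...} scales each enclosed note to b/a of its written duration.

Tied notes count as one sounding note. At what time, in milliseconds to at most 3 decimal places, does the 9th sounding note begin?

note 9 onset = 33/10b = 1980.0ms

1. 0.0ms @ 0 + 257.143ms (3/7)
2. 257.143ms @ 3/7 + 257.143ms (3/7)
3. 514.286ms @ 6/7 + 257.143ms (3/7)
4. 771.429ms @ 9/7 + 257.143ms (3/7)
5. 1028.571ms @ 12/7 + 257.143ms (3/7)
6. 1285.714ms @ 15/7 + 257.143ms (3/7)
7. 1542.857ms @ 18/7 + 257.143ms (3/7)
8. 1800.0ms @ 3 + 180.0ms (3/10)
9. 1980.0ms @ 33/10 + 180.0ms (3/10)
10. 2160.0ms @ 18/5 + 180.0ms (3/10)
11. 2340.0ms @ 39/10 + 180.0ms (3/10)
12. 2520.0ms @ 21/5 + 180.0ms (3/10)
13. 2700.0ms @ 9/2 + 900.0ms (3/2)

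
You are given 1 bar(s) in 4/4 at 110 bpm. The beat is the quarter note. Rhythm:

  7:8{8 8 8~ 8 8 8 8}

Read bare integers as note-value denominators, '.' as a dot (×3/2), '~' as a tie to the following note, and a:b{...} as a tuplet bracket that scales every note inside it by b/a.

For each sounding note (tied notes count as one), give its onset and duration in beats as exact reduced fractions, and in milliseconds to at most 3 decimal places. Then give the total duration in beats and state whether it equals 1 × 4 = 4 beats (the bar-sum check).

1) 0.0ms=0b +311.688ms=4/7b
2) 311.688ms=4/7b +311.688ms=4/7b
3) 623.377ms=8/7b +623.377ms=8/7b
4) 1246.753ms=16/7b +311.688ms=4/7b
5) 1558.442ms=20/7b +311.688ms=4/7b
6) 1870.13ms=24/7b +311.688ms=4/7b
Σ=4b of 4 (110bpm 4/4) — PASS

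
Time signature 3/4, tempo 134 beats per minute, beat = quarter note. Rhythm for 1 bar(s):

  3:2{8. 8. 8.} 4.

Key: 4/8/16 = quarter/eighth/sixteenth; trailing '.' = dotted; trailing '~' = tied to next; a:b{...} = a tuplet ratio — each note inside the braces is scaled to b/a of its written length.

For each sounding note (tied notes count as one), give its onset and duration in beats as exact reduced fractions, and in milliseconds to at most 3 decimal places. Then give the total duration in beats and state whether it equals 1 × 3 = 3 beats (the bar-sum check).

1) 0.0ms=0b +223.881ms=1/2b
2) 223.881ms=1/2b +223.881ms=1/2b
3) 447.761ms=1b +223.881ms=1/2b
4) 671.642ms=3/2b +671.642ms=3/2b
Σ=3b of 3 (134bpm 3/4) — PASS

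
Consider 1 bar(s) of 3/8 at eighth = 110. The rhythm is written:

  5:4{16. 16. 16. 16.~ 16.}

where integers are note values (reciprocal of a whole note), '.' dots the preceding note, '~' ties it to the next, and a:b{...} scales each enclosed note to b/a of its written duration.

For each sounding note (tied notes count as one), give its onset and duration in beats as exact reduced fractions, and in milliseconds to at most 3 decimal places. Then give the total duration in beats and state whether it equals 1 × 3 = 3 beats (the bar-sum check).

1) 0.0ms=0b +327.273ms=3/5b
2) 327.273ms=3/5b +327.273ms=3/5b
3) 654.545ms=6/5b +327.273ms=3/5b
4) 981.818ms=9/5b +654.545ms=6/5b
Σ=3b of 3 (110bpm 3/8) — PASS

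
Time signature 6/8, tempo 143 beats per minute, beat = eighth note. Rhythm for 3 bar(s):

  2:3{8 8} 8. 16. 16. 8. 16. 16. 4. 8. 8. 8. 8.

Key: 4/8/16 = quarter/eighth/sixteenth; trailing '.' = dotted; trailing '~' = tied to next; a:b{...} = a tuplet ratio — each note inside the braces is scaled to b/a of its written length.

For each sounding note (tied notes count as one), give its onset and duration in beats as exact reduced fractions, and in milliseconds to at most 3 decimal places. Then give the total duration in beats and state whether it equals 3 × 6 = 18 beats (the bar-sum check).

1) 0.0ms=0b +629.371ms=3/2b
2) 629.371ms=3/2b +629.371ms=3/2b
3) 1258.741ms=3b +629.371ms=3/2b
4) 1888.112ms=9/2b +314.685ms=3/4b
5) 2202.797ms=21/4b +314.685ms=3/4b
6) 2517.483ms=6b +629.371ms=3/2b
7) 3146.853ms=15/2b +314.685ms=3/4b
8) 3461.538ms=33/4b +314.685ms=3/4b
9) 3776.224ms=9b +1258.741ms=3b
10) 5034.965ms=12b +629.371ms=3/2b
11) 5664.336ms=27/2b +629.371ms=3/2b
12) 6293.706ms=15b +629.371ms=3/2b
13) 6923.077ms=33/2b +629.371ms=3/2b
Σ=18b of 18 (143bpm 6/8) — PASS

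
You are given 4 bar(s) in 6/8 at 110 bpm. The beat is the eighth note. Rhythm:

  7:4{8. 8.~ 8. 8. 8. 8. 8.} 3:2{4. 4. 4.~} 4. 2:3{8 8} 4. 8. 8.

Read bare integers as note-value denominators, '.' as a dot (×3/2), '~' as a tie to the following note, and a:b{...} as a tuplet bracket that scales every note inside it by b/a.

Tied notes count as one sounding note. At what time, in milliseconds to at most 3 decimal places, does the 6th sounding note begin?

1. 0.0ms @ 0 + 467.532ms (6/7)
2. 467.532ms @ 6/7 + 935.065ms (12/7)
3. 1402.597ms @ 18/7 + 467.532ms (6/7)
4. 1870.13ms @ 24/7 + 467.532ms (6/7)
5. 2337.662ms @ 30/7 + 467.532ms (6/7)
6. 2805.195ms @ 36/7 + 467.532ms (6/7)
7. 3272.727ms @ 6 + 1090.909ms (2)
8. 4363.636ms @ 8 + 1090.909ms (2)
9. 5454.545ms @ 10 + 2727.273ms (5)
10. 8181.818ms @ 15 + 818.182ms (3/2)
11. 9000.0ms @ 33/2 + 818.182ms (3/2)
12. 9818.182ms @ 18 + 1636.364ms (3)
13. 11454.545ms @ 21 + 818.182ms (3/2)
14. 12272.727ms @ 45/2 + 818.182ms (3/2)

note 6 onset = 36/7b = 2805.195ms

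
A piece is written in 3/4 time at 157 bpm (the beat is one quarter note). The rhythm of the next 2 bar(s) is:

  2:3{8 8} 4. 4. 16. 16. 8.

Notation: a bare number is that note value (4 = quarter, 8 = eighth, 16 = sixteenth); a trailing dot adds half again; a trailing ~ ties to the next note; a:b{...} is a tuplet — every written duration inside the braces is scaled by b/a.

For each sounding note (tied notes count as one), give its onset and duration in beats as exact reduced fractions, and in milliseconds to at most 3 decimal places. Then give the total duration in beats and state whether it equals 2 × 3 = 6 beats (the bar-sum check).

1) 0.0ms=0b +286.624ms=3/4b
2) 286.624ms=3/4b +286.624ms=3/4b
3) 573.248ms=3/2b +573.248ms=3/2b
4) 1146.497ms=3b +573.248ms=3/2b
5) 1719.745ms=9/2b +143.312ms=3/8b
6) 1863.057ms=39/8b +143.312ms=3/8b
7) 2006.369ms=21/4b +286.624ms=3/4b
Σ=6b of 6 (157bpm 3/4) — PASS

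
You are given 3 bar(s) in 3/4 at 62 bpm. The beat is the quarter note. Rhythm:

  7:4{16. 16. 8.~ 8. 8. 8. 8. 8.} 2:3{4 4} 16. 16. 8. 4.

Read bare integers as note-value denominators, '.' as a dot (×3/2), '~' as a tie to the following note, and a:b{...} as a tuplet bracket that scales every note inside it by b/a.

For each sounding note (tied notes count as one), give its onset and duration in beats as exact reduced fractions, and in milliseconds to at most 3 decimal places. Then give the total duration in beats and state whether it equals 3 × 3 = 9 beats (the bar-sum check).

1) 0.0ms=0b +207.373ms=3/14b
2) 207.373ms=3/14b +207.373ms=3/14b
3) 414.747ms=3/7b +829.493ms=6/7b
4) 1244.24ms=9/7b +414.747ms=3/7b
5) 1658.986ms=12/7b +414.747ms=3/7b
6) 2073.733ms=15/7b +414.747ms=3/7b
7) 2488.479ms=18/7b +414.747ms=3/7b
8) 2903.226ms=3b +1451.613ms=3/2b
9) 4354.839ms=9/2b +1451.613ms=3/2b
10) 5806.452ms=6b +362.903ms=3/8b
11) 6169.355ms=51/8b +362.903ms=3/8b
12) 6532.258ms=27/4b +725.806ms=3/4b
13) 7258.065ms=15/2b +1451.613ms=3/2b
Σ=9b of 9 (62bpm 3/4) — PASS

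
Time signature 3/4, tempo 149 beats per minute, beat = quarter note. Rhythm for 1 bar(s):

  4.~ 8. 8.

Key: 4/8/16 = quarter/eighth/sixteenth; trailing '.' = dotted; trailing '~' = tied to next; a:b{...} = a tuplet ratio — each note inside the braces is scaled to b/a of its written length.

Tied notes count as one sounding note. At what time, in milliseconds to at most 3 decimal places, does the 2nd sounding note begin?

1. 0.0ms @ 0 + 906.04ms (9/4)
2. 906.04ms @ 9/4 + 302.013ms (3/4)

note 2 onset = 9/4b = 906.04ms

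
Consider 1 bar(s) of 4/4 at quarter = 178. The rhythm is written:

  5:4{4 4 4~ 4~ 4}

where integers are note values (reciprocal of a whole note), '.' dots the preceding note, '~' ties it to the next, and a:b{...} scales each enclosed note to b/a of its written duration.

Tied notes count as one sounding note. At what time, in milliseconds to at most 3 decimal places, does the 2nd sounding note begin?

1. 0.0ms @ 0 + 269.663ms (4/5)
2. 269.663ms @ 4/5 + 269.663ms (4/5)
3. 539.326ms @ 8/5 + 808.989ms (12/5)

note 2 onset = 4/5b = 269.663ms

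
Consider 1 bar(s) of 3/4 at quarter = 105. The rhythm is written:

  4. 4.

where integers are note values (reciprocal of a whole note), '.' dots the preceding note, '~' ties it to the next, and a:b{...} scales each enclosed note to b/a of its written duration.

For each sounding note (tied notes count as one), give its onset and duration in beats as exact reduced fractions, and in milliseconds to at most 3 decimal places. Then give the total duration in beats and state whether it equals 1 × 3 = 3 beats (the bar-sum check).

1) 0.0ms=0b +857.143ms=3/2b
2) 857.143ms=3/2b +857.143ms=3/2b
Σ=3b of 3 (105bpm 3/4) — PASS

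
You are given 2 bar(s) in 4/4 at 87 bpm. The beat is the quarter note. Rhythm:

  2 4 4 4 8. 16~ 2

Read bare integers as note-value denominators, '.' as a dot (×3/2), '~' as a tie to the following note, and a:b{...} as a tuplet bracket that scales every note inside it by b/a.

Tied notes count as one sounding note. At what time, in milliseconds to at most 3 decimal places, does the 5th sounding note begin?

note 5 onset = 5b = 3448.276ms

1. 0.0ms @ 0 + 1379.31ms (2)
2. 1379.31ms @ 2 + 689.655ms (1)
3. 2068.966ms @ 3 + 689.655ms (1)
4. 2758.621ms @ 4 + 689.655ms (1)
5. 3448.276ms @ 5 + 517.241ms (3/4)
6. 3965.517ms @ 23/4 + 1551.724ms (9/4)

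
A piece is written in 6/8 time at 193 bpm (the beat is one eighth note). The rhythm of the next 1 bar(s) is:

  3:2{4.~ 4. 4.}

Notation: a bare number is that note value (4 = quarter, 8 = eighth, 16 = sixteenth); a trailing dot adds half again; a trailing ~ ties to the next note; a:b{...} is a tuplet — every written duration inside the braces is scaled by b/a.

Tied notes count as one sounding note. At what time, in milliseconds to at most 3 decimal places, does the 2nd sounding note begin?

note 2 onset = 4b = 1243.523ms

1. 0.0ms @ 0 + 1243.523ms (4)
2. 1243.523ms @ 4 + 621.762ms (2)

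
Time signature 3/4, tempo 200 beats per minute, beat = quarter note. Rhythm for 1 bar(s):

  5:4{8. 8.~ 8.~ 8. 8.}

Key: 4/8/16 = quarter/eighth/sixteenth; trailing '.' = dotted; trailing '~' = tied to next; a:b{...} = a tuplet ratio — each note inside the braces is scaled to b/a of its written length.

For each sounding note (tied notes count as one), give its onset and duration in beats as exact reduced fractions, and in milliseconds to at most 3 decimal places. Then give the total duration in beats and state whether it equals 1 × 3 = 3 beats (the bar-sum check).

1) 0.0ms=0b +180.0ms=3/5b
2) 180.0ms=3/5b +540.0ms=9/5b
3) 720.0ms=12/5b +180.0ms=3/5b
Σ=3b of 3 (200bpm 3/4) — PASS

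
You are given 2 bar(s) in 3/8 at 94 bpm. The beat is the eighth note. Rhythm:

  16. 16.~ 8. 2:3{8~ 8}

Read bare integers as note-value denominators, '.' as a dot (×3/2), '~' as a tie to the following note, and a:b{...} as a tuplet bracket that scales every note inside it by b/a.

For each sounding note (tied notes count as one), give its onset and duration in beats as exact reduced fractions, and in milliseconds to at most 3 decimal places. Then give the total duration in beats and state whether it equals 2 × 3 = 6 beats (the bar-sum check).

1) 0.0ms=0b +478.723ms=3/4b
2) 478.723ms=3/4b +1436.17ms=9/4b
3) 1914.894ms=3b +1914.894ms=3b
Σ=6b of 6 (94bpm 3/8) — PASS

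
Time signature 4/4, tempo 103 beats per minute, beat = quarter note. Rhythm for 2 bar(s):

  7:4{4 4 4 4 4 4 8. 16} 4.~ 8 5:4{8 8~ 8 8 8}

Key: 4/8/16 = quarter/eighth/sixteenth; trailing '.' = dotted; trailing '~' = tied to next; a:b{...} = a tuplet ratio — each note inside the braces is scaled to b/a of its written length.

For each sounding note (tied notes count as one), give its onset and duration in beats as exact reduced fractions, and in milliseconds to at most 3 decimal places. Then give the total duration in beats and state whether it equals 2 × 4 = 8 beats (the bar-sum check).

1) 0.0ms=0b +332.871ms=4/7b
2) 332.871ms=4/7b +332.871ms=4/7b
3) 665.742ms=8/7b +332.871ms=4/7b
4) 998.613ms=12/7b +332.871ms=4/7b
5) 1331.484ms=16/7b +332.871ms=4/7b
6) 1664.355ms=20/7b +332.871ms=4/7b
7) 1997.226ms=24/7b +249.653ms=3/7b
8) 2246.879ms=27/7b +83.218ms=1/7b
9) 2330.097ms=4b +1165.049ms=2b
10) 3495.146ms=6b +233.01ms=2/5b
11) 3728.155ms=32/5b +466.019ms=4/5b
12) 4194.175ms=36/5b +233.01ms=2/5b
13) 4427.184ms=38/5b +233.01ms=2/5b
Σ=8b of 8 (103bpm 4/4) — PASS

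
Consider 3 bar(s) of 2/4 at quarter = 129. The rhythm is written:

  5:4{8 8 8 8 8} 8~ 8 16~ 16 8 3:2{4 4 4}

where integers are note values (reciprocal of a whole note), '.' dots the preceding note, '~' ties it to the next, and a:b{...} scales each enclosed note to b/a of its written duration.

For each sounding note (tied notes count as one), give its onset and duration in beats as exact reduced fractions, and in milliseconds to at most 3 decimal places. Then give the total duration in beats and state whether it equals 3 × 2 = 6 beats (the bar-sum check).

1) 0.0ms=0b +186.047ms=2/5b
2) 186.047ms=2/5b +186.047ms=2/5b
3) 372.093ms=4/5b +186.047ms=2/5b
4) 558.14ms=6/5b +186.047ms=2/5b
5) 744.186ms=8/5b +186.047ms=2/5b
6) 930.233ms=2b +465.116ms=1b
7) 1395.349ms=3b +232.558ms=1/2b
8) 1627.907ms=7/2b +232.558ms=1/2b
9) 1860.465ms=4b +310.078ms=2/3b
10) 2170.543ms=14/3b +310.078ms=2/3b
11) 2480.62ms=16/3b +310.078ms=2/3b
Σ=6b of 6 (129bpm 2/4) — PASS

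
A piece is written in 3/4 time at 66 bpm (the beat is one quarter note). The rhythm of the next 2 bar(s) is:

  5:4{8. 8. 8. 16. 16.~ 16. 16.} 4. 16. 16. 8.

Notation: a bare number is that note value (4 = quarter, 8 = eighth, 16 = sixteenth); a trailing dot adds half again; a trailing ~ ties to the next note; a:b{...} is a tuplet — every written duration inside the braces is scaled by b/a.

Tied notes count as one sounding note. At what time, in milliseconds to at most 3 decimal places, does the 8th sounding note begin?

1. 0.0ms @ 0 + 545.455ms (3/5)
2. 545.455ms @ 3/5 + 545.455ms (3/5)
3. 1090.909ms @ 6/5 + 545.455ms (3/5)
4. 1636.364ms @ 9/5 + 272.727ms (3/10)
5. 1909.091ms @ 21/10 + 545.455ms (3/5)
6. 2454.545ms @ 27/10 + 272.727ms (3/10)
7. 2727.273ms @ 3 + 1363.636ms (3/2)
8. 4090.909ms @ 9/2 + 340.909ms (3/8)
9. 4431.818ms @ 39/8 + 340.909ms (3/8)
10. 4772.727ms @ 21/4 + 681.818ms (3/4)

note 8 onset = 9/2b = 4090.909ms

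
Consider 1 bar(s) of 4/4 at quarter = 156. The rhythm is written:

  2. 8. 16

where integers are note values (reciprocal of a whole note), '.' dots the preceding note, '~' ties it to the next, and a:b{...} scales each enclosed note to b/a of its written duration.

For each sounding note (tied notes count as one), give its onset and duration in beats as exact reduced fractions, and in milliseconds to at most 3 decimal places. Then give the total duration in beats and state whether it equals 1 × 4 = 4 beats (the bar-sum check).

1) 0.0ms=0b +1153.846ms=3b
2) 1153.846ms=3b +288.462ms=3/4b
3) 1442.308ms=15/4b +96.154ms=1/4b
Σ=4b of 4 (156bpm 4/4) — PASS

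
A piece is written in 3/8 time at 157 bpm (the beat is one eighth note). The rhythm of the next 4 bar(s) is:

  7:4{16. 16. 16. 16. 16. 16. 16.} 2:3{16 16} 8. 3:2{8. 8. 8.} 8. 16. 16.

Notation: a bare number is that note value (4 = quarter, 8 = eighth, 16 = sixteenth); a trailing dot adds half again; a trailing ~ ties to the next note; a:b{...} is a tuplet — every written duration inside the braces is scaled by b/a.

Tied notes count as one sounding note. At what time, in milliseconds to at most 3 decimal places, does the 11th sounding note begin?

note 11 onset = 6b = 2292.994ms

1. 0.0ms @ 0 + 163.785ms (3/7)
2. 163.785ms @ 3/7 + 163.785ms (3/7)
3. 327.571ms @ 6/7 + 163.785ms (3/7)
4. 491.356ms @ 9/7 + 163.785ms (3/7)
5. 655.141ms @ 12/7 + 163.785ms (3/7)
6. 818.926ms @ 15/7 + 163.785ms (3/7)
7. 982.712ms @ 18/7 + 163.785ms (3/7)
8. 1146.497ms @ 3 + 286.624ms (3/4)
9. 1433.121ms @ 15/4 + 286.624ms (3/4)
10. 1719.745ms @ 9/2 + 573.248ms (3/2)
11. 2292.994ms @ 6 + 382.166ms (1)
12. 2675.159ms @ 7 + 382.166ms (1)
13. 3057.325ms @ 8 + 382.166ms (1)
14. 3439.49ms @ 9 + 573.248ms (3/2)
15. 4012.739ms @ 21/2 + 286.624ms (3/4)
16. 4299.363ms @ 45/4 + 286.624ms (3/4)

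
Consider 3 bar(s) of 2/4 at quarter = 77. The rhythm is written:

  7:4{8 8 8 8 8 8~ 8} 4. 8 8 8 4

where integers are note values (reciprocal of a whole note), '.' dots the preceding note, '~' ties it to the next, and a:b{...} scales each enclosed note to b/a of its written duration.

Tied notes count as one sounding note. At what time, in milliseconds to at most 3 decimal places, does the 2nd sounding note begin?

1. 0.0ms @ 0 + 222.635ms (2/7)
2. 222.635ms @ 2/7 + 222.635ms (2/7)
3. 445.269ms @ 4/7 + 222.635ms (2/7)
4. 667.904ms @ 6/7 + 222.635ms (2/7)
5. 890.538ms @ 8/7 + 222.635ms (2/7)
6. 1113.173ms @ 10/7 + 445.269ms (4/7)
7. 1558.442ms @ 2 + 1168.831ms (3/2)
8. 2727.273ms @ 7/2 + 389.61ms (1/2)
9. 3116.883ms @ 4 + 389.61ms (1/2)
10. 3506.494ms @ 9/2 + 389.61ms (1/2)
11. 3896.104ms @ 5 + 779.221ms (1)

note 2 onset = 2/7b = 222.635ms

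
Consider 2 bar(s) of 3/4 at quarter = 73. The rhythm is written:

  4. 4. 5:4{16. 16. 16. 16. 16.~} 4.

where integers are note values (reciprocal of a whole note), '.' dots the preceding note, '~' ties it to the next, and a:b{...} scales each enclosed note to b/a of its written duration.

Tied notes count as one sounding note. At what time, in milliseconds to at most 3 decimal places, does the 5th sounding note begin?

1. 0.0ms @ 0 + 1232.877ms (3/2)
2. 1232.877ms @ 3/2 + 1232.877ms (3/2)
3. 2465.753ms @ 3 + 246.575ms (3/10)
4. 2712.329ms @ 33/10 + 246.575ms (3/10)
5. 2958.904ms @ 18/5 + 246.575ms (3/10)
6. 3205.479ms @ 39/10 + 246.575ms (3/10)
7. 3452.055ms @ 21/5 + 1479.452ms (9/5)

note 5 onset = 18/5b = 2958.904ms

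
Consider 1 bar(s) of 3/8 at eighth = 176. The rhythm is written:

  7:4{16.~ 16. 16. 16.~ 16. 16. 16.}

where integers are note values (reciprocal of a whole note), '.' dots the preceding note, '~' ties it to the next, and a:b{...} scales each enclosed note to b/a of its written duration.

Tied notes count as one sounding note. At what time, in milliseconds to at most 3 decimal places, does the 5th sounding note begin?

note 5 onset = 18/7b = 876.623ms

1. 0.0ms @ 0 + 292.208ms (6/7)
2. 292.208ms @ 6/7 + 146.104ms (3/7)
3. 438.312ms @ 9/7 + 292.208ms (6/7)
4. 730.519ms @ 15/7 + 146.104ms (3/7)
5. 876.623ms @ 18/7 + 146.104ms (3/7)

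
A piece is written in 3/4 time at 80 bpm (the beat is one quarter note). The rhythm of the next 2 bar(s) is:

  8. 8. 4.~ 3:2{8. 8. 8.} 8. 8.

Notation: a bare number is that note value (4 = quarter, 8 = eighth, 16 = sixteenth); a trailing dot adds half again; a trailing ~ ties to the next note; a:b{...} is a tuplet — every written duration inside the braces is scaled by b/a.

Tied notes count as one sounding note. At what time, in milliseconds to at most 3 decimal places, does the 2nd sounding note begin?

1. 0.0ms @ 0 + 562.5ms (3/4)
2. 562.5ms @ 3/4 + 562.5ms (3/4)
3. 1125.0ms @ 3/2 + 1500.0ms (2)
4. 2625.0ms @ 7/2 + 375.0ms (1/2)
5. 3000.0ms @ 4 + 375.0ms (1/2)
6. 3375.0ms @ 9/2 + 562.5ms (3/4)
7. 3937.5ms @ 21/4 + 562.5ms (3/4)

note 2 onset = 3/4b = 562.5ms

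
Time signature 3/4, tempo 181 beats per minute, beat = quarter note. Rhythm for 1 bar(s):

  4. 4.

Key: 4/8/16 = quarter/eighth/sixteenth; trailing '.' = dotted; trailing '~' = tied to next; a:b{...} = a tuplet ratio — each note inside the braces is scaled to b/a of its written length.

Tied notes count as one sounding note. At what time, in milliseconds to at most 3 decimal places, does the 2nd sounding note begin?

note 2 onset = 3/2b = 497.238ms

1. 0.0ms @ 0 + 497.238ms (3/2)
2. 497.238ms @ 3/2 + 497.238ms (3/2)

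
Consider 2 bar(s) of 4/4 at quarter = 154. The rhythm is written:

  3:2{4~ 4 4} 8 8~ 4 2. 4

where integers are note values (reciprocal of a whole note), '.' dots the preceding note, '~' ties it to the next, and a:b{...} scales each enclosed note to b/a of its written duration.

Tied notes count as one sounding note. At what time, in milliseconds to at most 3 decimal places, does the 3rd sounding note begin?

note 3 onset = 2b = 779.221ms

1. 0.0ms @ 0 + 519.481ms (4/3)
2. 519.481ms @ 4/3 + 259.74ms (2/3)
3. 779.221ms @ 2 + 194.805ms (1/2)
4. 974.026ms @ 5/2 + 584.416ms (3/2)
5. 1558.442ms @ 4 + 1168.831ms (3)
6. 2727.273ms @ 7 + 389.61ms (1)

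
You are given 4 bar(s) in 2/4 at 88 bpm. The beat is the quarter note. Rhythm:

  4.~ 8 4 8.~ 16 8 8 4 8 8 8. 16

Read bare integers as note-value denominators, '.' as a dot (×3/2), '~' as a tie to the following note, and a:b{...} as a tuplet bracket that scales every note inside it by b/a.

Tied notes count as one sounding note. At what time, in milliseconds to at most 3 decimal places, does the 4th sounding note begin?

1. 0.0ms @ 0 + 1363.636ms (2)
2. 1363.636ms @ 2 + 681.818ms (1)
3. 2045.455ms @ 3 + 681.818ms (1)
4. 2727.273ms @ 4 + 340.909ms (1/2)
5. 3068.182ms @ 9/2 + 340.909ms (1/2)
6. 3409.091ms @ 5 + 681.818ms (1)
7. 4090.909ms @ 6 + 340.909ms (1/2)
8. 4431.818ms @ 13/2 + 340.909ms (1/2)
9. 4772.727ms @ 7 + 511.364ms (3/4)
10. 5284.091ms @ 31/4 + 170.455ms (1/4)

note 4 onset = 4b = 2727.273ms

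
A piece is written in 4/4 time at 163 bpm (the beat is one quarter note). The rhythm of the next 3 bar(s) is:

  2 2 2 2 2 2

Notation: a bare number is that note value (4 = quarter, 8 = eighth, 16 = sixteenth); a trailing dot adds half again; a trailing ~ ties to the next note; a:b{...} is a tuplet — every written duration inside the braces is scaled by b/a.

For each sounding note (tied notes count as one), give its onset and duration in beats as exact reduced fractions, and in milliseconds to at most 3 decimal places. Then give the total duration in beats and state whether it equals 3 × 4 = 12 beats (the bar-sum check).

1) 0.0ms=0b +736.196ms=2b
2) 736.196ms=2b +736.196ms=2b
3) 1472.393ms=4b +736.196ms=2b
4) 2208.589ms=6b +736.196ms=2b
5) 2944.785ms=8b +736.196ms=2b
6) 3680.982ms=10b +736.196ms=2b
Σ=12b of 12 (163bpm 4/4) — PASS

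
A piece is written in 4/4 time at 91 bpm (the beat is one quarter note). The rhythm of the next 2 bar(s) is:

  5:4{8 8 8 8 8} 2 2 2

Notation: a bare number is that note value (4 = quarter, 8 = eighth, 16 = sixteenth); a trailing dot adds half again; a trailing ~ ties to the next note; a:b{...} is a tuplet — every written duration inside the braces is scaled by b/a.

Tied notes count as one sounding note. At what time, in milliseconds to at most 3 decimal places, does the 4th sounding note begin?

note 4 onset = 6/5b = 791.209ms

1. 0.0ms @ 0 + 263.736ms (2/5)
2. 263.736ms @ 2/5 + 263.736ms (2/5)
3. 527.473ms @ 4/5 + 263.736ms (2/5)
4. 791.209ms @ 6/5 + 263.736ms (2/5)
5. 1054.945ms @ 8/5 + 263.736ms (2/5)
6. 1318.681ms @ 2 + 1318.681ms (2)
7. 2637.363ms @ 4 + 1318.681ms (2)
8. 3956.044ms @ 6 + 1318.681ms (2)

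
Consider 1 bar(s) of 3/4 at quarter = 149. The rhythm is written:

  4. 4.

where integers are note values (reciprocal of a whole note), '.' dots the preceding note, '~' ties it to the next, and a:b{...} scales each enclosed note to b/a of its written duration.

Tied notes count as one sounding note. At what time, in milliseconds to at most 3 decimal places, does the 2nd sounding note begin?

note 2 onset = 3/2b = 604.027ms

1. 0.0ms @ 0 + 604.027ms (3/2)
2. 604.027ms @ 3/2 + 604.027ms (3/2)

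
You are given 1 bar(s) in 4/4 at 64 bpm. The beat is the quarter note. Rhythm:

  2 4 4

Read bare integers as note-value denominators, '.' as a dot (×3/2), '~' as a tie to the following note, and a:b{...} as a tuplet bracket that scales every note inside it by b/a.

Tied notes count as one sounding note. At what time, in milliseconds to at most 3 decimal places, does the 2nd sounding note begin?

1. 0.0ms @ 0 + 1875.0ms (2)
2. 1875.0ms @ 2 + 937.5ms (1)
3. 2812.5ms @ 3 + 937.5ms (1)

note 2 onset = 2b = 1875.0ms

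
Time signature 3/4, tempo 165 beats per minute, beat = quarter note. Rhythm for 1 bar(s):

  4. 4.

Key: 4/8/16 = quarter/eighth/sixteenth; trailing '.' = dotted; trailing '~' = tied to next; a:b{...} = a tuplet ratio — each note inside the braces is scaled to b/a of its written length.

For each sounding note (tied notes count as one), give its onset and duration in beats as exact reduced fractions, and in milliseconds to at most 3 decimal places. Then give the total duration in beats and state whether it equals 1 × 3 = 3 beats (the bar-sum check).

1) 0.0ms=0b +545.455ms=3/2b
2) 545.455ms=3/2b +545.455ms=3/2b
Σ=3b of 3 (165bpm 3/4) — PASS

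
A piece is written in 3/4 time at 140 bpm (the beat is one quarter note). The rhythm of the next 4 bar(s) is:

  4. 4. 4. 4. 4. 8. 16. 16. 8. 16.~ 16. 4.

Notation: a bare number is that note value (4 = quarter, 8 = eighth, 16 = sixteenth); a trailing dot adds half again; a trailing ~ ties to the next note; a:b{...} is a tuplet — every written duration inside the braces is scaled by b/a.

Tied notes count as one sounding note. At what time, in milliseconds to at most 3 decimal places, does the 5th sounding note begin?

1. 0.0ms @ 0 + 642.857ms (3/2)
2. 642.857ms @ 3/2 + 642.857ms (3/2)
3. 1285.714ms @ 3 + 642.857ms (3/2)
4. 1928.571ms @ 9/2 + 642.857ms (3/2)
5. 2571.429ms @ 6 + 642.857ms (3/2)
6. 3214.286ms @ 15/2 + 321.429ms (3/4)
7. 3535.714ms @ 33/4 + 160.714ms (3/8)
8. 3696.429ms @ 69/8 + 160.714ms (3/8)
9. 3857.143ms @ 9 + 321.429ms (3/4)
10. 4178.571ms @ 39/4 + 321.429ms (3/4)
11. 4500.0ms @ 21/2 + 642.857ms (3/2)

note 5 onset = 6b = 2571.429ms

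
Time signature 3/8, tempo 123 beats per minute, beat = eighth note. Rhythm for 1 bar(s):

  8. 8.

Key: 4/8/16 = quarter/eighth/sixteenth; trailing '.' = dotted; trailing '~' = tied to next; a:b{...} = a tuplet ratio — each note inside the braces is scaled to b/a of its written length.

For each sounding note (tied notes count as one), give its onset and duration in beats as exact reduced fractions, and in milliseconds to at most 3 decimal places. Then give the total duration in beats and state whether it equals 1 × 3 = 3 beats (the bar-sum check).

1) 0.0ms=0b +731.707ms=3/2b
2) 731.707ms=3/2b +731.707ms=3/2b
Σ=3b of 3 (123bpm 3/8) — PASS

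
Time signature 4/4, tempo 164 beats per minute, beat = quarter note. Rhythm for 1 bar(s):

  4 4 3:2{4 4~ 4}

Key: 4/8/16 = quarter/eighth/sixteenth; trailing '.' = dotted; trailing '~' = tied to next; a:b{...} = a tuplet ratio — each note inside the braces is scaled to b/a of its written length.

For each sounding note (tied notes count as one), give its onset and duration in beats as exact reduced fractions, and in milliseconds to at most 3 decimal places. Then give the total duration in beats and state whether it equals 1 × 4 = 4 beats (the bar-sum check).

1) 0.0ms=0b +365.854ms=1b
2) 365.854ms=1b +365.854ms=1b
3) 731.707ms=2b +243.902ms=2/3b
4) 975.61ms=8/3b +487.805ms=4/3b
Σ=4b of 4 (164bpm 4/4) — PASS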